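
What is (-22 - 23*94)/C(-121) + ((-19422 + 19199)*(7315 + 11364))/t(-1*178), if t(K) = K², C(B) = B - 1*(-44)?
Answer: -35934179/348524 ≈ -103.10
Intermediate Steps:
C(B) = 44 + B (C(B) = B + 44 = 44 + B)
(-22 - 23*94)/C(-121) + ((-19422 + 19199)*(7315 + 11364))/t(-1*178) = (-22 - 23*94)/(44 - 121) + ((-19422 + 19199)*(7315 + 11364))/((-1*178)²) = (-22 - 2162)/(-77) + (-223*18679)/((-178)²) = -2184*(-1/77) - 4165417/31684 = 312/11 - 4165417*1/31684 = 312/11 - 4165417/31684 = -35934179/348524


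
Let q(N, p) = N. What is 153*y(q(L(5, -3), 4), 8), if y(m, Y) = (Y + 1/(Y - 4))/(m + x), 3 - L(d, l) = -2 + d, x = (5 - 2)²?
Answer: 561/4 ≈ 140.25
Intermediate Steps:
x = 9 (x = 3² = 9)
L(d, l) = 5 - d (L(d, l) = 3 - (-2 + d) = 3 + (2 - d) = 5 - d)
y(m, Y) = (Y + 1/(-4 + Y))/(9 + m) (y(m, Y) = (Y + 1/(Y - 4))/(m + 9) = (Y + 1/(-4 + Y))/(9 + m))
153*y(q(L(5, -3), 4), 8) = 153*((1 + 8² - 4*8)/(-36 - 4*(5 - 1*5) + 9*8 + 8*(5 - 1*5))) = 153*((1 + 64 - 32)/(-36 - 4*(5 - 5) + 72 + 8*(5 - 5))) = 153*(33/(-36 - 4*0 + 72 + 8*0)) = 153*(33/(-36 + 0 + 72 + 0)) = 153*(33/36) = 153*((1/36)*33) = 153*(11/12) = 561/4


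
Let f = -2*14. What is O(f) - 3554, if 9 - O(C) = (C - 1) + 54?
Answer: -3570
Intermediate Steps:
f = -28
O(C) = -44 - C (O(C) = 9 - ((C - 1) + 54) = 9 - ((-1 + C) + 54) = 9 - (53 + C) = 9 + (-53 - C) = -44 - C)
O(f) - 3554 = (-44 - 1*(-28)) - 3554 = (-44 + 28) - 3554 = -16 - 3554 = -3570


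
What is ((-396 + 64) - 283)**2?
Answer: 378225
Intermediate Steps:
((-396 + 64) - 283)**2 = (-332 - 283)**2 = (-615)**2 = 378225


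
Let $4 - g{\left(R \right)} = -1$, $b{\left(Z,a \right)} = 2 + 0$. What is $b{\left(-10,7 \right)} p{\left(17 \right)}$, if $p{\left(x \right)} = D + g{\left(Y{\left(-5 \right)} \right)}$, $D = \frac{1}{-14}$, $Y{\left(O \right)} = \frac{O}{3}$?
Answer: $\frac{69}{7} \approx 9.8571$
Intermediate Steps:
$Y{\left(O \right)} = \frac{O}{3}$ ($Y{\left(O \right)} = O \frac{1}{3} = \frac{O}{3}$)
$D = - \frac{1}{14} \approx -0.071429$
$b{\left(Z,a \right)} = 2$
$g{\left(R \right)} = 5$ ($g{\left(R \right)} = 4 - -1 = 4 + 1 = 5$)
$p{\left(x \right)} = \frac{69}{14}$ ($p{\left(x \right)} = - \frac{1}{14} + 5 = \frac{69}{14}$)
$b{\left(-10,7 \right)} p{\left(17 \right)} = 2 \cdot \frac{69}{14} = \frac{69}{7}$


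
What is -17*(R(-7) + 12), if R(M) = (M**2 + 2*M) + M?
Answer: -680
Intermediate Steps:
R(M) = M**2 + 3*M
-17*(R(-7) + 12) = -17*(-7*(3 - 7) + 12) = -17*(-7*(-4) + 12) = -17*(28 + 12) = -17*40 = -680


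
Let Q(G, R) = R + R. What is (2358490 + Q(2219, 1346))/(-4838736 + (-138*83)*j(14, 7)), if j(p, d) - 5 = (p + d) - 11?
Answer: -1180591/2505273 ≈ -0.47124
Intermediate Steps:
j(p, d) = -6 + d + p (j(p, d) = 5 + ((p + d) - 11) = 5 + ((d + p) - 11) = 5 + (-11 + d + p) = -6 + d + p)
Q(G, R) = 2*R
(2358490 + Q(2219, 1346))/(-4838736 + (-138*83)*j(14, 7)) = (2358490 + 2*1346)/(-4838736 + (-138*83)*(-6 + 7 + 14)) = (2358490 + 2692)/(-4838736 - 11454*15) = 2361182/(-4838736 - 171810) = 2361182/(-5010546) = 2361182*(-1/5010546) = -1180591/2505273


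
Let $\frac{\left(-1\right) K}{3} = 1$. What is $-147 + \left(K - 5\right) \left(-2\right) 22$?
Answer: $205$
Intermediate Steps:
$K = -3$ ($K = \left(-3\right) 1 = -3$)
$-147 + \left(K - 5\right) \left(-2\right) 22 = -147 + \left(-3 - 5\right) \left(-2\right) 22 = -147 + \left(-8\right) \left(-2\right) 22 = -147 + 16 \cdot 22 = -147 + 352 = 205$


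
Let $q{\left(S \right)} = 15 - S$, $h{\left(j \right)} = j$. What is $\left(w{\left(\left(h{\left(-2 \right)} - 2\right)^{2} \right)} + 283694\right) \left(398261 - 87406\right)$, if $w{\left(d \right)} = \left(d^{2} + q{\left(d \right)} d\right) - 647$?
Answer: $88061180385$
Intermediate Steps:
$w{\left(d \right)} = -647 + d^{2} + d \left(15 - d\right)$ ($w{\left(d \right)} = \left(d^{2} + \left(15 - d\right) d\right) - 647 = \left(d^{2} + d \left(15 - d\right)\right) - 647 = -647 + d^{2} + d \left(15 - d\right)$)
$\left(w{\left(\left(h{\left(-2 \right)} - 2\right)^{2} \right)} + 283694\right) \left(398261 - 87406\right) = \left(\left(-647 + 15 \left(-2 - 2\right)^{2}\right) + 283694\right) \left(398261 - 87406\right) = \left(\left(-647 + 15 \left(-4\right)^{2}\right) + 283694\right) 310855 = \left(\left(-647 + 15 \cdot 16\right) + 283694\right) 310855 = \left(\left(-647 + 240\right) + 283694\right) 310855 = \left(-407 + 283694\right) 310855 = 283287 \cdot 310855 = 88061180385$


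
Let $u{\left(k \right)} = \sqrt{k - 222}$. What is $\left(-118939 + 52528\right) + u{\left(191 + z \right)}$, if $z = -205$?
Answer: $-66411 + 2 i \sqrt{59} \approx -66411.0 + 15.362 i$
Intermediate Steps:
$u{\left(k \right)} = \sqrt{-222 + k}$
$\left(-118939 + 52528\right) + u{\left(191 + z \right)} = \left(-118939 + 52528\right) + \sqrt{-222 + \left(191 - 205\right)} = -66411 + \sqrt{-222 - 14} = -66411 + \sqrt{-236} = -66411 + 2 i \sqrt{59}$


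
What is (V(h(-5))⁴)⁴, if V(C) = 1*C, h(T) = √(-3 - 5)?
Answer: 16777216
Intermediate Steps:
h(T) = 2*I*√2 (h(T) = √(-8) = 2*I*√2)
V(C) = C
(V(h(-5))⁴)⁴ = ((2*I*√2)⁴)⁴ = 64⁴ = 16777216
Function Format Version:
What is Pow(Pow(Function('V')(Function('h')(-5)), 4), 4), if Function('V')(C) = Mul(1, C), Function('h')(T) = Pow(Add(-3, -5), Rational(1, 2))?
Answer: 16777216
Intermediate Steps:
Function('h')(T) = Mul(2, I, Pow(2, Rational(1, 2))) (Function('h')(T) = Pow(-8, Rational(1, 2)) = Mul(2, I, Pow(2, Rational(1, 2))))
Function('V')(C) = C
Pow(Pow(Function('V')(Function('h')(-5)), 4), 4) = Pow(Pow(Mul(2, I, Pow(2, Rational(1, 2))), 4), 4) = Pow(64, 4) = 16777216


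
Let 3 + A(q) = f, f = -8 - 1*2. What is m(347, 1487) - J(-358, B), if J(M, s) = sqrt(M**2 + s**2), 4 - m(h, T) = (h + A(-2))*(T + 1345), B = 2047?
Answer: -945884 - sqrt(4318373) ≈ -9.4796e+5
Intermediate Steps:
f = -10 (f = -8 - 2 = -10)
A(q) = -13 (A(q) = -3 - 10 = -13)
m(h, T) = 4 - (-13 + h)*(1345 + T) (m(h, T) = 4 - (h - 13)*(T + 1345) = 4 - (-13 + h)*(1345 + T))
m(347, 1487) - J(-358, B) = (17489 - 1345*347 + 13*1487 - 1*1487*347) - sqrt((-358)**2 + 2047**2) = (17489 - 466715 + 19331 - 515989) - sqrt(128164 + 4190209) = -945884 - sqrt(4318373)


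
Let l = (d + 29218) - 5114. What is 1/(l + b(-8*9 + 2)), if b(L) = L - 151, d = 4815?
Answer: 1/28698 ≈ 3.4846e-5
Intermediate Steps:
b(L) = -151 + L
l = 28919 (l = (4815 + 29218) - 5114 = 34033 - 5114 = 28919)
1/(l + b(-8*9 + 2)) = 1/(28919 + (-151 + (-8*9 + 2))) = 1/(28919 + (-151 + (-72 + 2))) = 1/(28919 + (-151 - 70)) = 1/(28919 - 221) = 1/28698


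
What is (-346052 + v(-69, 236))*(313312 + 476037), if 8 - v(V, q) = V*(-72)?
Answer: -277070971188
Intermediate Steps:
v(V, q) = 8 + 72*V (v(V, q) = 8 - V*(-72) = 8 - (-72)*V = 8 + 72*V)
(-346052 + v(-69, 236))*(313312 + 476037) = (-346052 + (8 + 72*(-69)))*(313312 + 476037) = (-346052 + (8 - 4968))*789349 = (-346052 - 4960)*789349 = -351012*789349 = -277070971188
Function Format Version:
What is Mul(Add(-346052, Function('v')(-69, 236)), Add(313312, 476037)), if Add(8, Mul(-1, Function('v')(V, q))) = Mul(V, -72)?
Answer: -277070971188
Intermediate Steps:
Function('v')(V, q) = Add(8, Mul(72, V)) (Function('v')(V, q) = Add(8, Mul(-1, Mul(V, -72))) = Add(8, Mul(-1, Mul(-72, V))) = Add(8, Mul(72, V)))
Mul(Add(-346052, Function('v')(-69, 236)), Add(313312, 476037)) = Mul(Add(-346052, Add(8, Mul(72, -69))), Add(313312, 476037)) = Mul(Add(-346052, Add(8, -4968)), 789349) = Mul(Add(-346052, -4960), 789349) = Mul(-351012, 789349) = -277070971188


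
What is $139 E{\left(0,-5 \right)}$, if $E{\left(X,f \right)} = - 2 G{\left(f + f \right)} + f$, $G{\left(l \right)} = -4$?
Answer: $417$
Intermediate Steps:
$E{\left(X,f \right)} = 8 + f$ ($E{\left(X,f \right)} = \left(-2\right) \left(-4\right) + f = 8 + f$)
$139 E{\left(0,-5 \right)} = 139 \left(8 - 5\right) = 139 \cdot 3 = 417$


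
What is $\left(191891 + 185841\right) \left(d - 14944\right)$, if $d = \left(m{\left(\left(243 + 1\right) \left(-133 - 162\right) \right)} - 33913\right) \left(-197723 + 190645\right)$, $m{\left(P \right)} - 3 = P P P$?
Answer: $997079674944660251230352$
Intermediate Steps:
$m{\left(P \right)} = 3 + P^{3}$ ($m{\left(P \right)} = 3 + P P P = 3 + P^{2} P = 3 + P^{3}$)
$d = 2639648414602590980$ ($d = \left(\left(3 + \left(\left(243 + 1\right) \left(-133 - 162\right)\right)^{3}\right) - 33913\right) \left(-197723 + 190645\right) = \left(\left(3 + \left(244 \left(-295\right)\right)^{3}\right) - 33913\right) \left(-7078\right) = \left(\left(3 + \left(-71980\right)^{3}\right) - 33913\right) \left(-7078\right) = \left(\left(3 - 372937046392000\right) - 33913\right) \left(-7078\right) = \left(-372937046391997 - 33913\right) \left(-7078\right) = \left(-372937046425910\right) \left(-7078\right) = 2639648414602590980$)
$\left(191891 + 185841\right) \left(d - 14944\right) = \left(191891 + 185841\right) \left(2639648414602590980 - 14944\right) = 377732 \cdot 2639648414602576036 = 997079674944660251230352$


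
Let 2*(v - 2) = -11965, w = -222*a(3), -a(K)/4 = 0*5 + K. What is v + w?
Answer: -6633/2 ≈ -3316.5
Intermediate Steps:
a(K) = -4*K (a(K) = -4*(0*5 + K) = -4*(0 + K) = -4*K)
w = 2664 (w = -(-888)*3 = -222*(-12) = 2664)
v = -11961/2 (v = 2 + (½)*(-11965) = 2 - 11965/2 = -11961/2 ≈ -5980.5)
v + w = -11961/2 + 2664 = -6633/2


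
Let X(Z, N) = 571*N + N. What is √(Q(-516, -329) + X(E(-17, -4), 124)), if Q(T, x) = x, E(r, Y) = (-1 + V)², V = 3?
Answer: √70599 ≈ 265.70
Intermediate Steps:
E(r, Y) = 4 (E(r, Y) = (-1 + 3)² = 2² = 4)
X(Z, N) = 572*N
√(Q(-516, -329) + X(E(-17, -4), 124)) = √(-329 + 572*124) = √(-329 + 70928) = √70599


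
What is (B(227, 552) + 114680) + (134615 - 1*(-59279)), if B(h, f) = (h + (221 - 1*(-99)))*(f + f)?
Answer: 912462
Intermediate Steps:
B(h, f) = 2*f*(320 + h) (B(h, f) = (h + (221 + 99))*(2*f) = (h + 320)*(2*f) = (320 + h)*(2*f) = 2*f*(320 + h))
(B(227, 552) + 114680) + (134615 - 1*(-59279)) = (2*552*(320 + 227) + 114680) + (134615 - 1*(-59279)) = (2*552*547 + 114680) + (134615 + 59279) = (603888 + 114680) + 193894 = 718568 + 193894 = 912462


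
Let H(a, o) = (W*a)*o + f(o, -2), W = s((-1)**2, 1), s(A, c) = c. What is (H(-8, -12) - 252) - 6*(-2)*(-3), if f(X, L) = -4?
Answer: -196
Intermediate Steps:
W = 1
H(a, o) = -4 + a*o (H(a, o) = (1*a)*o - 4 = a*o - 4 = -4 + a*o)
(H(-8, -12) - 252) - 6*(-2)*(-3) = ((-4 - 8*(-12)) - 252) - 6*(-2)*(-3) = ((-4 + 96) - 252) + 12*(-3) = (92 - 252) - 36 = -160 - 36 = -196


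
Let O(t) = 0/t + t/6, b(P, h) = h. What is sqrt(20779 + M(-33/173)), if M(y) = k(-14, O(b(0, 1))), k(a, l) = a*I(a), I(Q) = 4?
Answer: sqrt(20723) ≈ 143.95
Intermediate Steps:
O(t) = t/6 (O(t) = 0 + t*(1/6) = 0 + t/6 = t/6)
k(a, l) = 4*a (k(a, l) = a*4 = 4*a)
M(y) = -56 (M(y) = 4*(-14) = -56)
sqrt(20779 + M(-33/173)) = sqrt(20779 - 56) = sqrt(20723)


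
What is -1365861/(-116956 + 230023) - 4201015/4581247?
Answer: -2244114257224/172662618183 ≈ -12.997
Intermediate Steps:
-1365861/(-116956 + 230023) - 4201015/4581247 = -1365861/113067 - 4201015*1/4581247 = -1365861*1/113067 - 4201015/4581247 = -455287/37689 - 4201015/4581247 = -2244114257224/172662618183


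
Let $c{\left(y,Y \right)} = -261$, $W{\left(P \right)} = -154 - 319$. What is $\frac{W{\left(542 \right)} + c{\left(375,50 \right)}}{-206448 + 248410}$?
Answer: $- \frac{367}{20981} \approx -0.017492$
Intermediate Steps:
$W{\left(P \right)} = -473$
$\frac{W{\left(542 \right)} + c{\left(375,50 \right)}}{-206448 + 248410} = \frac{-473 - 261}{-206448 + 248410} = - \frac{734}{41962} = \left(-734\right) \frac{1}{41962} = - \frac{367}{20981}$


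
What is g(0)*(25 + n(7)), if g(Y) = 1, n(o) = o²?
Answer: 74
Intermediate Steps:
g(0)*(25 + n(7)) = 1*(25 + 7²) = 1*(25 + 49) = 1*74 = 74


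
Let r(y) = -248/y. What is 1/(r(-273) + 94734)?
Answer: 273/25862630 ≈ 1.0556e-5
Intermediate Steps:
1/(r(-273) + 94734) = 1/(-248/(-273) + 94734) = 1/(-248*(-1/273) + 94734) = 1/(248/273 + 94734) = 1/(25862630/273) = 273/25862630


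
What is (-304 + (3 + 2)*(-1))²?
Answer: 95481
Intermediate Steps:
(-304 + (3 + 2)*(-1))² = (-304 + 5*(-1))² = (-304 - 5)² = (-309)² = 95481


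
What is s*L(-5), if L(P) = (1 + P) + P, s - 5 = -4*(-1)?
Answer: -81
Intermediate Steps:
s = 9 (s = 5 - 4*(-1) = 5 + 4 = 9)
L(P) = 1 + 2*P
s*L(-5) = 9*(1 + 2*(-5)) = 9*(1 - 10) = 9*(-9) = -81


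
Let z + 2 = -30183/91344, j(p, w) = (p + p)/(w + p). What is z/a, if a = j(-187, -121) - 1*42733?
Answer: 496699/9107681880 ≈ 5.4536e-5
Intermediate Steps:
j(p, w) = 2*p/(p + w) (j(p, w) = (2*p)/(p + w) = 2*p/(p + w))
z = -70957/30448 (z = -2 - 30183/91344 = -2 - 30183*1/91344 = -2 - 10061/30448 = -70957/30448 ≈ -2.3304)
a = -598245/14 (a = 2*(-187)/(-187 - 121) - 1*42733 = 2*(-187)/(-308) - 42733 = 2*(-187)*(-1/308) - 42733 = 17/14 - 42733 = -598245/14 ≈ -42732.)
z/a = -70957/(30448*(-598245/14)) = -70957/30448*(-14/598245) = 496699/9107681880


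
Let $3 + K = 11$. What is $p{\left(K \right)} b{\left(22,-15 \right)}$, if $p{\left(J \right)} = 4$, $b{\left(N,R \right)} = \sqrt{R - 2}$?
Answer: $4 i \sqrt{17} \approx 16.492 i$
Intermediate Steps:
$b{\left(N,R \right)} = \sqrt{-2 + R}$
$K = 8$ ($K = -3 + 11 = 8$)
$p{\left(K \right)} b{\left(22,-15 \right)} = 4 \sqrt{-2 - 15} = 4 \sqrt{-17} = 4 i \sqrt{17}$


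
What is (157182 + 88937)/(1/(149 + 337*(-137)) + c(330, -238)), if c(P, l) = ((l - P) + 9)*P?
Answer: -11326396380/8489309401 ≈ -1.3342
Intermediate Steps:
c(P, l) = P*(9 + l - P) (c(P, l) = (9 + l - P)*P = P*(9 + l - P))
(157182 + 88937)/(1/(149 + 337*(-137)) + c(330, -238)) = (157182 + 88937)/(1/(149 + 337*(-137)) + 330*(9 - 238 - 1*330)) = 246119/(1/(149 - 46169) + 330*(9 - 238 - 330)) = 246119/(1/(-46020) + 330*(-559)) = 246119/(-1/46020 - 184470) = 246119/(-8489309401/46020) = 246119*(-46020/8489309401) = -11326396380/8489309401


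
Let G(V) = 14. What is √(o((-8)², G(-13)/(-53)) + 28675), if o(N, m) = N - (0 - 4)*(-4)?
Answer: √28723 ≈ 169.48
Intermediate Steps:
o(N, m) = -16 + N (o(N, m) = N - (-4)*(-4) = N - 1*16 = N - 16 = -16 + N)
√(o((-8)², G(-13)/(-53)) + 28675) = √((-16 + (-8)²) + 28675) = √((-16 + 64) + 28675) = √(48 + 28675) = √28723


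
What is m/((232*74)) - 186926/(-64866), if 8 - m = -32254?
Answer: 1325463115/278404872 ≈ 4.7609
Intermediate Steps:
m = 32262 (m = 8 - 1*(-32254) = 8 + 32254 = 32262)
m/((232*74)) - 186926/(-64866) = 32262/((232*74)) - 186926/(-64866) = 32262/17168 - 186926*(-1/64866) = 32262*(1/17168) + 93463/32433 = 16131/8584 + 93463/32433 = 1325463115/278404872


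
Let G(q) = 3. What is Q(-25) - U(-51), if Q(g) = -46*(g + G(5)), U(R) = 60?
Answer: 952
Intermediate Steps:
Q(g) = -138 - 46*g (Q(g) = -46*(g + 3) = -46*(3 + g) = -138 - 46*g)
Q(-25) - U(-51) = (-138 - 46*(-25)) - 1*60 = (-138 + 1150) - 60 = 1012 - 60 = 952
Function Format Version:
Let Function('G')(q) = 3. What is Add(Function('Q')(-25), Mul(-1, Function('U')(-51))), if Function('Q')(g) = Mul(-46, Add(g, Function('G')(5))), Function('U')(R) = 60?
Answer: 952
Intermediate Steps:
Function('Q')(g) = Add(-138, Mul(-46, g)) (Function('Q')(g) = Mul(-46, Add(g, 3)) = Mul(-46, Add(3, g)) = Add(-138, Mul(-46, g)))
Add(Function('Q')(-25), Mul(-1, Function('U')(-51))) = Add(Add(-138, Mul(-46, -25)), Mul(-1, 60)) = Add(Add(-138, 1150), -60) = Add(1012, -60) = 952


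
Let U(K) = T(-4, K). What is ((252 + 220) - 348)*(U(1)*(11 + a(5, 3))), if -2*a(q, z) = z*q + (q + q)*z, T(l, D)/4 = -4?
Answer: 22816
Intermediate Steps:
T(l, D) = -16 (T(l, D) = 4*(-4) = -16)
a(q, z) = -3*q*z/2 (a(q, z) = -(z*q + (q + q)*z)/2 = -(q*z + (2*q)*z)/2 = -(q*z + 2*q*z)/2 = -3*q*z/2)
U(K) = -16
((252 + 220) - 348)*(U(1)*(11 + a(5, 3))) = ((252 + 220) - 348)*(-16*(11 - 3/2*5*3)) = (472 - 348)*(-16*(11 - 45/2)) = 124*(-16*(-23/2)) = 124*184 = 22816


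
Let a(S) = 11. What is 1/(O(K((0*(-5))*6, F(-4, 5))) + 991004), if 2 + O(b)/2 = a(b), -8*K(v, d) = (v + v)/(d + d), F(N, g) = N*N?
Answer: 1/991022 ≈ 1.0091e-6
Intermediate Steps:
F(N, g) = N²
K(v, d) = -v/(8*d) (K(v, d) = -(v + v)/(8*(d + d)) = -2*v/(8*(2*d)) = -2*v*1/(2*d)/8 = -v/(8*d))
O(b) = 18 (O(b) = -4 + 2*11 = -4 + 22 = 18)
1/(O(K((0*(-5))*6, F(-4, 5))) + 991004) = 1/(18 + 991004) = 1/991022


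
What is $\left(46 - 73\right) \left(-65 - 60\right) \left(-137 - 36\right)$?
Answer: $-583875$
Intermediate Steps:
$\left(46 - 73\right) \left(-65 - 60\right) \left(-137 - 36\right) = - 27 \left(-65 - 60\right) \left(-173\right) = \left(-27\right) \left(-125\right) \left(-173\right) = 3375 \left(-173\right) = -583875$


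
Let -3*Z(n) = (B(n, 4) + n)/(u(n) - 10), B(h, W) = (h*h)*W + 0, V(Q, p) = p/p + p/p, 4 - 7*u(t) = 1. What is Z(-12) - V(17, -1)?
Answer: 1182/67 ≈ 17.642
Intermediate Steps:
u(t) = 3/7 (u(t) = 4/7 - ⅐*1 = 4/7 - ⅐ = 3/7)
V(Q, p) = 2 (V(Q, p) = 1 + 1 = 2)
B(h, W) = W*h² (B(h, W) = h²*W + 0 = W*h² + 0 = W*h²)
Z(n) = 7*n/201 + 28*n²/201 (Z(n) = -(4*n² + n)/(3*(3/7 - 10)) = -(n + 4*n²)/(3*(-67/7)) = -(n + 4*n²)*(-7)/(3*67) = -(-28*n²/67 - 7*n/67)/3 = 7*n/201 + 28*n²/201)
Z(-12) - V(17, -1) = (7/201)*(-12)*(1 + 4*(-12)) - 1*2 = (7/201)*(-12)*(1 - 48) - 2 = (7/201)*(-12)*(-47) - 2 = 1316/67 - 2 = 1182/67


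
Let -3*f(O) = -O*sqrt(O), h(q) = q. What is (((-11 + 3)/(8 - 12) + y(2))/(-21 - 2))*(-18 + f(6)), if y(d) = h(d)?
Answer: 72/23 - 8*sqrt(6)/23 ≈ 2.2784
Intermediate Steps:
y(d) = d
f(O) = O**(3/2)/3 (f(O) = -(-1)*O*sqrt(O)/3 = -(-1)*O**(3/2)/3 = O**(3/2)/3)
(((-11 + 3)/(8 - 12) + y(2))/(-21 - 2))*(-18 + f(6)) = (((-11 + 3)/(8 - 12) + 2)/(-21 - 2))*(-18 + 6**(3/2)/3) = ((-8/(-4) + 2)/(-23))*(-18 + (6*sqrt(6))/3) = ((-8*(-1/4) + 2)*(-1/23))*(-18 + 2*sqrt(6)) = ((2 + 2)*(-1/23))*(-18 + 2*sqrt(6)) = (4*(-1/23))*(-18 + 2*sqrt(6)) = -4*(-18 + 2*sqrt(6))/23 = 72/23 - 8*sqrt(6)/23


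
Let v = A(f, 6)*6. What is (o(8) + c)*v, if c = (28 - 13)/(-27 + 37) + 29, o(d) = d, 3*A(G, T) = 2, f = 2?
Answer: 154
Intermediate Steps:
A(G, T) = ⅔ (A(G, T) = (⅓)*2 = ⅔)
v = 4 (v = (⅔)*6 = 4)
c = 61/2 (c = 15/10 + 29 = 15*(⅒) + 29 = 3/2 + 29 = 61/2 ≈ 30.500)
(o(8) + c)*v = (8 + 61/2)*4 = (77/2)*4 = 154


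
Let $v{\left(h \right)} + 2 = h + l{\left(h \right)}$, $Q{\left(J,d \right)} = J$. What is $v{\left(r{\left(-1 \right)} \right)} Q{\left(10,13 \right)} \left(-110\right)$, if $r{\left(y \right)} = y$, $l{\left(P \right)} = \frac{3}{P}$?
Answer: $6600$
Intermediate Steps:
$v{\left(h \right)} = -2 + h + \frac{3}{h}$ ($v{\left(h \right)} = -2 + \left(h + \frac{3}{h}\right) = -2 + h + \frac{3}{h}$)
$v{\left(r{\left(-1 \right)} \right)} Q{\left(10,13 \right)} \left(-110\right) = \left(-2 - 1 + \frac{3}{-1}\right) 10 \left(-110\right) = \left(-2 - 1 + 3 \left(-1\right)\right) 10 \left(-110\right) = \left(-2 - 1 - 3\right) 10 \left(-110\right) = \left(-6\right) 10 \left(-110\right) = \left(-60\right) \left(-110\right) = 6600$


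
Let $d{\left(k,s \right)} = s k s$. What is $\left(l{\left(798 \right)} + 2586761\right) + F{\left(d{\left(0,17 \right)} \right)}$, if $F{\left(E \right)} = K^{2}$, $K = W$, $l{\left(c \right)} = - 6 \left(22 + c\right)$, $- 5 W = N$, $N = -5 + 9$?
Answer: $\frac{64546041}{25} \approx 2.5818 \cdot 10^{6}$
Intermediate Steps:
$N = 4$
$W = - \frac{4}{5}$ ($W = \left(- \frac{1}{5}\right) 4 = - \frac{4}{5} \approx -0.8$)
$l{\left(c \right)} = -132 - 6 c$
$K = - \frac{4}{5} \approx -0.8$
$d{\left(k,s \right)} = k s^{2}$ ($d{\left(k,s \right)} = k s s = k s^{2}$)
$F{\left(E \right)} = \frac{16}{25}$ ($F{\left(E \right)} = \left(- \frac{4}{5}\right)^{2} = \frac{16}{25}$)
$\left(l{\left(798 \right)} + 2586761\right) + F{\left(d{\left(0,17 \right)} \right)} = \left(\left(-132 - 4788\right) + 2586761\right) + \frac{16}{25} = \left(-4920 + 2586761\right) + \frac{16}{25} = 2581841 + \frac{16}{25} = \frac{64546041}{25}$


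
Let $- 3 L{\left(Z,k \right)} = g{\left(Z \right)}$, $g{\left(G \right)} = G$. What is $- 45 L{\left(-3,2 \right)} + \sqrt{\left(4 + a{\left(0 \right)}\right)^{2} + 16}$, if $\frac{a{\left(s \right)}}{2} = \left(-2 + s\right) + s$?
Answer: $-41$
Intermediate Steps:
$L{\left(Z,k \right)} = - \frac{Z}{3}$
$a{\left(s \right)} = -4 + 4 s$ ($a{\left(s \right)} = 2 \left(\left(-2 + s\right) + s\right) = 2 \left(-2 + 2 s\right) = -4 + 4 s$)
$- 45 L{\left(-3,2 \right)} + \sqrt{\left(4 + a{\left(0 \right)}\right)^{2} + 16} = - 45 \left(\left(- \frac{1}{3}\right) \left(-3\right)\right) + \sqrt{\left(4 + \left(-4 + 4 \cdot 0\right)\right)^{2} + 16} = \left(-45\right) 1 + \sqrt{\left(4 + \left(-4 + 0\right)\right)^{2} + 16} = -45 + \sqrt{\left(4 - 4\right)^{2} + 16} = -45 + \sqrt{0^{2} + 16} = -45 + \sqrt{0 + 16} = -45 + \sqrt{16} = -45 + 4 = -41$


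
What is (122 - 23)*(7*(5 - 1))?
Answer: 2772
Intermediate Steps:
(122 - 23)*(7*(5 - 1)) = 99*(7*4) = 99*28 = 2772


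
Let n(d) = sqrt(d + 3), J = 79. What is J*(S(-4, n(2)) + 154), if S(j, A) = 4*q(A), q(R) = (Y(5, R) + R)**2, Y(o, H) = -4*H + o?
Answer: 34286 - 9480*sqrt(5) ≈ 13088.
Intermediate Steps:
Y(o, H) = o - 4*H
q(R) = (5 - 3*R)**2 (q(R) = ((5 - 4*R) + R)**2 = (5 - 3*R)**2)
n(d) = sqrt(3 + d)
S(j, A) = 4*(-5 + 3*A)**2
J*(S(-4, n(2)) + 154) = 79*(4*(-5 + 3*sqrt(3 + 2))**2 + 154) = 79*(4*(-5 + 3*sqrt(5))**2 + 154) = 79*(154 + 4*(-5 + 3*sqrt(5))**2) = 12166 + 316*(-5 + 3*sqrt(5))**2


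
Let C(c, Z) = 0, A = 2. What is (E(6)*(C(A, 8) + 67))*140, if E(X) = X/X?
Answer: 9380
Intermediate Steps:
E(X) = 1
(E(6)*(C(A, 8) + 67))*140 = (1*(0 + 67))*140 = (1*67)*140 = 67*140 = 9380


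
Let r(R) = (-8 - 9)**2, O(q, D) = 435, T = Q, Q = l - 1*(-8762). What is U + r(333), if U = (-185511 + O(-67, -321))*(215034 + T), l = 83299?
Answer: -56835913931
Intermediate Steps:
Q = 92061 (Q = 83299 - 1*(-8762) = 83299 + 8762 = 92061)
T = 92061
r(R) = 289 (r(R) = (-17)**2 = 289)
U = -56835914220 (U = (-185511 + 435)*(215034 + 92061) = -185076*307095 = -56835914220)
U + r(333) = -56835914220 + 289 = -56835913931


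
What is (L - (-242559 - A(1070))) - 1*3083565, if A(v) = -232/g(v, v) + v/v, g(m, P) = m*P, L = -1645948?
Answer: -1284278122483/286225 ≈ -4.4870e+6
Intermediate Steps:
g(m, P) = P*m
A(v) = 1 - 232/v² (A(v) = -232/v² + v/v = -232/v² + 1 = 1 - 232/v²)
(L - (-242559 - A(1070))) - 1*3083565 = (-1645948 - (-242559 - (1 - 232/1070²))) - 1*3083565 = (-1645948 - (-242559 - (1 - 232*1/1144900))) - 3083565 = (-1645948 - (-242559 - (1 - 58/286225))) - 3083565 = (-1645948 - (-242559 - 1*286167/286225)) - 3083565 = (-1645948 - (-242559 - 286167/286225)) - 3083565 = (-1645948 - 1*(-69426735942/286225)) - 3083565 = (-1645948 + 69426735942/286225) - 3083565 = -401684730358/286225 - 3083565 = -1284278122483/286225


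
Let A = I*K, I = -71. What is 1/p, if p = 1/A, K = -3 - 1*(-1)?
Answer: 142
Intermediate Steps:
K = -2 (K = -3 + 1 = -2)
A = 142 (A = -71*(-2) = 142)
p = 1/142 ≈ 0.0070423
1/p = 1/(1/142) = 142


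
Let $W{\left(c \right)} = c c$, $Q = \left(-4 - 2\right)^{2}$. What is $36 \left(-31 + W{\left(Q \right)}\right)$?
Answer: $45540$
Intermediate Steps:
$Q = 36$ ($Q = \left(-6\right)^{2} = 36$)
$W{\left(c \right)} = c^{2}$
$36 \left(-31 + W{\left(Q \right)}\right) = 36 \left(-31 + 36^{2}\right) = 36 \left(-31 + 1296\right) = 36 \cdot 1265 = 45540$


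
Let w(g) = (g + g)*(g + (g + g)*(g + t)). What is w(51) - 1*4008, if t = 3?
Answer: 563010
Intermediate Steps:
w(g) = 2*g*(g + 2*g*(3 + g)) (w(g) = (g + g)*(g + (g + g)*(g + 3)) = (2*g)*(g + (2*g)*(3 + g)) = (2*g)*(g + 2*g*(3 + g)) = 2*g*(g + 2*g*(3 + g)))
w(51) - 1*4008 = 51²*(14 + 4*51) - 1*4008 = 2601*(14 + 204) - 4008 = 2601*218 - 4008 = 567018 - 4008 = 563010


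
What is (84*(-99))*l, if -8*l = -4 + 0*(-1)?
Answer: -4158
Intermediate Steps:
l = ½ (l = -(-4 + 0*(-1))/8 = -(-4 + 0)/8 = -⅛*(-4) = ½ ≈ 0.50000)
(84*(-99))*l = (84*(-99))*(½) = -8316*½ = -4158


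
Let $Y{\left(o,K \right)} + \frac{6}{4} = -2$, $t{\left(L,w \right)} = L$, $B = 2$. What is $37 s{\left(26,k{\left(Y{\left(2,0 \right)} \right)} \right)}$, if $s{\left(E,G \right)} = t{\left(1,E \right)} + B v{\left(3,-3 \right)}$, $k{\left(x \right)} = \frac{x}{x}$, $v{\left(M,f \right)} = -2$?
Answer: $-111$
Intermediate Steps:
$Y{\left(o,K \right)} = - \frac{7}{2}$ ($Y{\left(o,K \right)} = - \frac{3}{2} - 2 = - \frac{7}{2}$)
$k{\left(x \right)} = 1$
$s{\left(E,G \right)} = -3$ ($s{\left(E,G \right)} = 1 + 2 \left(-2\right) = 1 - 4 = -3$)
$37 s{\left(26,k{\left(Y{\left(2,0 \right)} \right)} \right)} = 37 \left(-3\right) = -111$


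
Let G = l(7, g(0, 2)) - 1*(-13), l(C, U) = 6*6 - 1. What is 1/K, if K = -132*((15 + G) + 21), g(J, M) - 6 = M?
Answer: -1/11088 ≈ -9.0188e-5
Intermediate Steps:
g(J, M) = 6 + M
l(C, U) = 35 (l(C, U) = 36 - 1 = 35)
G = 48 (G = 35 - 1*(-13) = 35 + 13 = 48)
K = -11088 (K = -132*((15 + 48) + 21) = -132*(63 + 21) = -132*84 = -11088)
1/K = 1/(-11088) = -1/11088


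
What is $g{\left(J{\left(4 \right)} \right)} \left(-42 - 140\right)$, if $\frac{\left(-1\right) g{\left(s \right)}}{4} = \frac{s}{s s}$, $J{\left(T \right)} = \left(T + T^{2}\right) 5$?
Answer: $\frac{182}{25} \approx 7.28$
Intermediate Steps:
$J{\left(T \right)} = 5 T + 5 T^{2}$
$g{\left(s \right)} = - \frac{4}{s}$ ($g{\left(s \right)} = - 4 \frac{s}{s s} = - 4 \frac{s}{s^{2}} = - \frac{4}{s}$)
$g{\left(J{\left(4 \right)} \right)} \left(-42 - 140\right) = - \frac{4}{5 \cdot 4 \left(1 + 4\right)} \left(-42 - 140\right) = - \frac{4}{5 \cdot 4 \cdot 5} \left(-182\right) = - \frac{4}{100} \left(-182\right) = \left(-4\right) \frac{1}{100} \left(-182\right) = \left(- \frac{1}{25}\right) \left(-182\right) = \frac{182}{25}$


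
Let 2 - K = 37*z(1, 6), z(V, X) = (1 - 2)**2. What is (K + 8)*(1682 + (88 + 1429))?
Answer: -86373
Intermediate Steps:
z(V, X) = 1 (z(V, X) = (-1)**2 = 1)
K = -35 (K = 2 - 37 = -35)
(K + 8)*(1682 + (88 + 1429)) = (-35 + 8)*(1682 + (88 + 1429)) = -27*(1682 + 1517) = -27*3199 = -86373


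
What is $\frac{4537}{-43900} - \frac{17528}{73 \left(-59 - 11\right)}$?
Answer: $\frac{10661359}{3204700} \approx 3.3268$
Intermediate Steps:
$\frac{4537}{-43900} - \frac{17528}{73 \left(-59 - 11\right)} = 4537 \left(- \frac{1}{43900}\right) - \frac{17528}{73 \left(-70\right)} = - \frac{4537}{43900} - \frac{17528}{-5110} = - \frac{4537}{43900} - - \frac{1252}{365} = - \frac{4537}{43900} + \frac{1252}{365} = \frac{10661359}{3204700}$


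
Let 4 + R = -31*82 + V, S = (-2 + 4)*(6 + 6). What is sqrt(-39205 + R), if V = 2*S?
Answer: I*sqrt(41703) ≈ 204.21*I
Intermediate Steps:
S = 24 (S = 2*12 = 24)
V = 48 (V = 2*24 = 48)
R = -2498 (R = -4 + (-31*82 + 48) = -4 + (-2542 + 48) = -4 - 2494 = -2498)
sqrt(-39205 + R) = sqrt(-39205 - 2498) = sqrt(-41703) = I*sqrt(41703)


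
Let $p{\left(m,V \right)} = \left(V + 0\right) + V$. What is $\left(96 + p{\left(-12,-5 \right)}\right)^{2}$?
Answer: $7396$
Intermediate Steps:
$p{\left(m,V \right)} = 2 V$ ($p{\left(m,V \right)} = V + V = 2 V$)
$\left(96 + p{\left(-12,-5 \right)}\right)^{2} = \left(96 + 2 \left(-5\right)\right)^{2} = \left(96 - 10\right)^{2} = 86^{2} = 7396$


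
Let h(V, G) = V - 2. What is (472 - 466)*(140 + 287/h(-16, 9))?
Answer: 2233/3 ≈ 744.33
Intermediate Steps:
h(V, G) = -2 + V
(472 - 466)*(140 + 287/h(-16, 9)) = (472 - 466)*(140 + 287/(-2 - 16)) = 6*(140 + 287/(-18)) = 6*(140 + 287*(-1/18)) = 6*(140 - 287/18) = 6*(2233/18) = 2233/3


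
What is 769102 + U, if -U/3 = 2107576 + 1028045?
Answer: -8637761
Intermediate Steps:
U = -9406863 (U = -3*(2107576 + 1028045) = -3*3135621 = -9406863)
769102 + U = 769102 - 9406863 = -8637761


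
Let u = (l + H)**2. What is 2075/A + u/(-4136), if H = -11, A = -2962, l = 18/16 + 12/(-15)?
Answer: -7135789249/9800665600 ≈ -0.72809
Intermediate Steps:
l = 13/40 (l = 18*(1/16) + 12*(-1/15) = 9/8 - 4/5 = 13/40 ≈ 0.32500)
u = 182329/1600 (u = (13/40 - 11)**2 = (-427/40)**2 = 182329/1600 ≈ 113.96)
2075/A + u/(-4136) = 2075/(-2962) + (182329/1600)/(-4136) = 2075*(-1/2962) + (182329/1600)*(-1/4136) = -2075/2962 - 182329/6617600 = -7135789249/9800665600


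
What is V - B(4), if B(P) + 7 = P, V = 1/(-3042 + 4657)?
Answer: 4846/1615 ≈ 3.0006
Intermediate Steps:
V = 1/1615 ≈ 0.00061920
B(P) = -7 + P
V - B(4) = 1/1615 - (-7 + 4) = 1/1615 - 1*(-3) = 1/1615 + 3 = 4846/1615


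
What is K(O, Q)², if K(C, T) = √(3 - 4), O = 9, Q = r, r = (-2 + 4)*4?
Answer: -1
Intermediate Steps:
r = 8 (r = 2*4 = 8)
Q = 8
K(C, T) = I (K(C, T) = √(-1) = I)
K(O, Q)² = I² = -1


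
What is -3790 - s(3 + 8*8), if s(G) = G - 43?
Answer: -3814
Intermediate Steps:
s(G) = -43 + G
-3790 - s(3 + 8*8) = -3790 - (-43 + (3 + 8*8)) = -3790 - (-43 + (3 + 64)) = -3790 - (-43 + 67) = -3790 - 1*24 = -3790 - 24 = -3814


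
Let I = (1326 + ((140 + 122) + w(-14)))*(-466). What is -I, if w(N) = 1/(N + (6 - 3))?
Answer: 8139622/11 ≈ 7.3997e+5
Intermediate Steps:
w(N) = 1/(3 + N) (w(N) = 1/(N + 3) = 1/(3 + N))
I = -8139622/11 (I = (1326 + ((140 + 122) + 1/(3 - 14)))*(-466) = (1326 + (262 + 1/(-11)))*(-466) = (1326 + (262 - 1/11))*(-466) = (1326 + 2881/11)*(-466) = (17467/11)*(-466) = -8139622/11 ≈ -7.3997e+5)
-I = -1*(-8139622/11) = 8139622/11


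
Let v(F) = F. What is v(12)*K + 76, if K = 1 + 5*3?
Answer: 268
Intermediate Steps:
K = 16 (K = 1 + 15 = 16)
v(12)*K + 76 = 12*16 + 76 = 192 + 76 = 268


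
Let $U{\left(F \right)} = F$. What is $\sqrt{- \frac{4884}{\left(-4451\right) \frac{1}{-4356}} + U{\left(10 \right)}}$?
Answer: $\frac{i \sqrt{94495593494}}{4451} \approx 69.063 i$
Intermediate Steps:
$\sqrt{- \frac{4884}{\left(-4451\right) \frac{1}{-4356}} + U{\left(10 \right)}} = \sqrt{- \frac{4884}{\left(-4451\right) \frac{1}{-4356}} + 10} = \sqrt{- \frac{4884}{\left(-4451\right) \left(- \frac{1}{4356}\right)} + 10} = \sqrt{- \frac{4884}{\frac{4451}{4356}} + 10} = \sqrt{\left(-4884\right) \frac{4356}{4451} + 10} = \sqrt{- \frac{21274704}{4451} + 10} = \sqrt{- \frac{21230194}{4451}} = \frac{i \sqrt{94495593494}}{4451}$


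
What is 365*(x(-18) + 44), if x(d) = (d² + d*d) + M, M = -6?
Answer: 250390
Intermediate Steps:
x(d) = -6 + 2*d² (x(d) = (d² + d*d) - 6 = (d² + d²) - 6 = 2*d² - 6 = -6 + 2*d²)
365*(x(-18) + 44) = 365*((-6 + 2*(-18)²) + 44) = 365*((-6 + 2*324) + 44) = 365*((-6 + 648) + 44) = 365*(642 + 44) = 365*686 = 250390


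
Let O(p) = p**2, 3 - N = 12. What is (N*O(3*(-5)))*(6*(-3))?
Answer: 36450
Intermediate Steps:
N = -9 (N = 3 - 1*12 = 3 - 12 = -9)
(N*O(3*(-5)))*(6*(-3)) = (-9*(3*(-5))**2)*(6*(-3)) = -9*(-15)**2*(-18) = -9*225*(-18) = -2025*(-18) = 36450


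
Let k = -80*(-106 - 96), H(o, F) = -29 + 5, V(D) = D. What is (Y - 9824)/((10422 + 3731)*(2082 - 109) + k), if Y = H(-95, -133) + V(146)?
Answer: -3234/9313343 ≈ -0.00034724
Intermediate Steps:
H(o, F) = -24
k = 16160 (k = -80*(-202) = 16160)
Y = 122 (Y = -24 + 146 = 122)
(Y - 9824)/((10422 + 3731)*(2082 - 109) + k) = (122 - 9824)/((10422 + 3731)*(2082 - 109) + 16160) = -9702/(14153*1973 + 16160) = -9702/(27923869 + 16160) = -9702/27940029 = -9702*1/27940029 = -3234/9313343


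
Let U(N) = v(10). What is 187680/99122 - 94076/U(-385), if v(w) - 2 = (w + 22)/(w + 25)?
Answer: -81588975290/2527611 ≈ -32279.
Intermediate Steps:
v(w) = 2 + (22 + w)/(25 + w) (v(w) = 2 + (w + 22)/(w + 25) = 2 + (22 + w)/(25 + w))
U(N) = 102/35 (U(N) = 3*(24 + 10)/(25 + 10) = 3*34/35 = 3*(1/35)*34 = 102/35)
187680/99122 - 94076/U(-385) = 187680/99122 - 94076/102/35 = 187680*(1/99122) - 94076*35/102 = 93840/49561 - 1646330/51 = -81588975290/2527611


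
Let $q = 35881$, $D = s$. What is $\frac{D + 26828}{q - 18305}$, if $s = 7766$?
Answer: $\frac{17297}{8788} \approx 1.9683$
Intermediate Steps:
$D = 7766$
$\frac{D + 26828}{q - 18305} = \frac{7766 + 26828}{35881 - 18305} = \frac{34594}{17576} = 34594 \cdot \frac{1}{17576} = \frac{17297}{8788}$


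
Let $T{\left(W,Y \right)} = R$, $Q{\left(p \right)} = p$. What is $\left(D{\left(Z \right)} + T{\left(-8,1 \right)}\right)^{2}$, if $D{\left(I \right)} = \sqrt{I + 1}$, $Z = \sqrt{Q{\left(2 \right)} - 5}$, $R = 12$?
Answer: $\left(12 + \sqrt{1 + i \sqrt{3}}\right)^{2} \approx 174.39 + 18.703 i$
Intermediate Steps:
$T{\left(W,Y \right)} = 12$
$Z = i \sqrt{3}$ ($Z = \sqrt{2 - 5} = \sqrt{-3} = i \sqrt{3} \approx 1.732 i$)
$D{\left(I \right)} = \sqrt{1 + I}$
$\left(D{\left(Z \right)} + T{\left(-8,1 \right)}\right)^{2} = \left(\sqrt{1 + i \sqrt{3}} + 12\right)^{2} = \left(12 + \sqrt{1 + i \sqrt{3}}\right)^{2}$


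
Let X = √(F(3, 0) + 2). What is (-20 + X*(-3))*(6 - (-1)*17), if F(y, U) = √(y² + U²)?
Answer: -460 - 69*√5 ≈ -614.29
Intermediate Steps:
F(y, U) = √(U² + y²)
X = √5 (X = √(√(0² + 3²) + 2) = √(√(0 + 9) + 2) = √(√9 + 2) = √(3 + 2) = √5 ≈ 2.2361)
(-20 + X*(-3))*(6 - (-1)*17) = (-20 + √5*(-3))*(6 - (-1)*17) = (-20 - 3*√5)*(6 - 1*(-17)) = (-20 - 3*√5)*(6 + 17) = (-20 - 3*√5)*23 = -460 - 69*√5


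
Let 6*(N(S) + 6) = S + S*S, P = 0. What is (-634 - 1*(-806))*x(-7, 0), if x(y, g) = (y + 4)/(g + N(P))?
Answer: 86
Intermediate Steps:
N(S) = -6 + S/6 + S²/6 (N(S) = -6 + (S + S*S)/6 = -6 + (S + S²)/6 = -6 + (S/6 + S²/6) = -6 + S/6 + S²/6)
x(y, g) = (4 + y)/(-6 + g) (x(y, g) = (y + 4)/(g + (-6 + (⅙)*0 + (⅙)*0²)) = (4 + y)/(g + (-6 + 0 + (⅙)*0)) = (4 + y)/(g + (-6 + 0 + 0)) = (4 + y)/(g - 6) = (4 + y)/(-6 + g))
(-634 - 1*(-806))*x(-7, 0) = (-634 - 1*(-806))*((4 - 7)/(-6 + 0)) = (-634 + 806)*(-3/(-6)) = 172*(-⅙*(-3)) = 172*(½) = 86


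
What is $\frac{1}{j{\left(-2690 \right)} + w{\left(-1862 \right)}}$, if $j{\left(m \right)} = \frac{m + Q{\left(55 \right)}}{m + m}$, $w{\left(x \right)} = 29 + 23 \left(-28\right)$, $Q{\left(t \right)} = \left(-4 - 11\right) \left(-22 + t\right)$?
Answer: $- \frac{1076}{661103} \approx -0.0016276$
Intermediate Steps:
$Q{\left(t \right)} = 330 - 15 t$ ($Q{\left(t \right)} = - 15 \left(-22 + t\right) = 330 - 15 t$)
$w{\left(x \right)} = -615$ ($w{\left(x \right)} = 29 - 644 = -615$)
$j{\left(m \right)} = \frac{-495 + m}{2 m}$ ($j{\left(m \right)} = \frac{m + \left(330 - 825\right)}{m + m} = \frac{m + \left(330 - 825\right)}{2 m} = \left(m - 495\right) \frac{1}{2 m} = \left(-495 + m\right) \frac{1}{2 m} = \frac{-495 + m}{2 m}$)
$\frac{1}{j{\left(-2690 \right)} + w{\left(-1862 \right)}} = \frac{1}{\frac{-495 - 2690}{2 \left(-2690\right)} - 615} = \frac{1}{\frac{1}{2} \left(- \frac{1}{2690}\right) \left(-3185\right) - 615} = \frac{1}{\frac{637}{1076} - 615} = \frac{1}{- \frac{661103}{1076}} = - \frac{1076}{661103}$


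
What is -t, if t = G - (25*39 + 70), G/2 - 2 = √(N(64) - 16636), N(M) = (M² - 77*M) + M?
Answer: 1041 - 4*I*√4351 ≈ 1041.0 - 263.85*I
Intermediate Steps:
N(M) = M² - 76*M
G = 4 + 4*I*√4351 (G = 4 + 2*√(64*(-76 + 64) - 16636) = 4 + 2*√(64*(-12) - 16636) = 4 + 2*√(-768 - 16636) = 4 + 2*√(-17404) = 4 + 2*(2*I*√4351) = 4 + 4*I*√4351 ≈ 4.0 + 263.85*I)
t = -1041 + 4*I*√4351 (t = (4 + 4*I*√4351) - (25*39 + 70) = (4 + 4*I*√4351) - (975 + 70) = (4 + 4*I*√4351) - 1*1045 = (4 + 4*I*√4351) - 1045 = -1041 + 4*I*√4351 ≈ -1041.0 + 263.85*I)
-t = -(-1041 + 4*I*√4351) = 1041 - 4*I*√4351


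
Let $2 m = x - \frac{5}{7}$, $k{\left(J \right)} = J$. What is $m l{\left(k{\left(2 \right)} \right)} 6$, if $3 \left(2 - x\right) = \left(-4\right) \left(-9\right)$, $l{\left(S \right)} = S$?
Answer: $- \frac{450}{7} \approx -64.286$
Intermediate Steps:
$x = -10$ ($x = 2 - \frac{\left(-4\right) \left(-9\right)}{3} = 2 - 12 = -10$)
$m = - \frac{75}{14}$ ($m = \frac{-10 - \frac{5}{7}}{2} = \frac{1}{2} \left(- \frac{75}{7}\right) = - \frac{75}{14} \approx -5.3571$)
$m l{\left(k{\left(2 \right)} \right)} 6 = \left(- \frac{75}{14}\right) 2 \cdot 6 = \left(- \frac{75}{7}\right) 6 = - \frac{450}{7}$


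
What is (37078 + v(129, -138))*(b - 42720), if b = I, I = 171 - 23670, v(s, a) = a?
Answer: -2446129860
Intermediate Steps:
I = -23499
b = -23499
(37078 + v(129, -138))*(b - 42720) = (37078 - 138)*(-23499 - 42720) = 36940*(-66219) = -2446129860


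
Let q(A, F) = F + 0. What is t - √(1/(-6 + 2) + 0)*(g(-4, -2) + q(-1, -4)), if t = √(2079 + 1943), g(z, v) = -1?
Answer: √4022 + 5*I/2 ≈ 63.419 + 2.5*I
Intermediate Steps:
q(A, F) = F
t = √4022 ≈ 63.419
t - √(1/(-6 + 2) + 0)*(g(-4, -2) + q(-1, -4)) = √4022 - √(1/(-6 + 2) + 0)*(-1 - 4) = √4022 - √(1/(-4) + 0)*(-5) = √4022 - √(-¼ + 0)*(-5) = √4022 - √(-¼)*(-5) = √4022 - I/2*(-5) = √4022 - (-5)*I/2 = √4022 + 5*I/2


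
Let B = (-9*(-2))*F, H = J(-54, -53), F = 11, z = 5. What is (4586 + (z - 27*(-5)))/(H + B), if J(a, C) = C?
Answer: 4726/145 ≈ 32.593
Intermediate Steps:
H = -53
B = 198 (B = -9*(-2)*11 = 18*11 = 198)
(4586 + (z - 27*(-5)))/(H + B) = (4586 + (5 - 27*(-5)))/(-53 + 198) = (4586 + (5 + 135))/145 = (4586 + 140)*(1/145) = 4726*(1/145) = 4726/145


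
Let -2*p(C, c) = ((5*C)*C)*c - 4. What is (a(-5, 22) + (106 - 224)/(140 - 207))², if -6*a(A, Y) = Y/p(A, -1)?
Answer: 1952932864/672313041 ≈ 2.9048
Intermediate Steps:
p(C, c) = 2 - 5*c*C²/2 (p(C, c) = -(((5*C)*C)*c - 4)/2 = -((5*C²)*c - 4)/2 = -(5*c*C² - 4)/2 = -(-4 + 5*c*C²)/2 = 2 - 5*c*C²/2)
a(A, Y) = -Y/(6*(2 + 5*A²/2)) (a(A, Y) = -Y/(6*(2 - 5/2*(-1)*A²)) = -Y/(6*(2 + 5*A²/2)))
(a(-5, 22) + (106 - 224)/(140 - 207))² = (-1*22/(12 + 15*(-5)²) + (106 - 224)/(140 - 207))² = (-1*22/(12 + 15*25) - 118/(-67))² = (-1*22/(12 + 375) - 118*(-1/67))² = (-1*22/387 + 118/67)² = (-1*22*1/387 + 118/67)² = (-22/387 + 118/67)² = (44192/25929)² = 1952932864/672313041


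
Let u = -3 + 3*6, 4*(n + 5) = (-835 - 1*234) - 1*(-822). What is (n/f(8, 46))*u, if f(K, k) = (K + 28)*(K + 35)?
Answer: -445/688 ≈ -0.64680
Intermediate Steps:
f(K, k) = (28 + K)*(35 + K)
n = -267/4 (n = -5 + ((-835 - 1*234) - 1*(-822))/4 = -5 + ((-835 - 234) + 822)/4 = -5 + (-1069 + 822)/4 = -5 + (¼)*(-247) = -5 - 247/4 = -267/4 ≈ -66.750)
u = 15 (u = -3 + 18 = 15)
(n/f(8, 46))*u = -267/(4*(980 + 8² + 63*8))*15 = -267/(4*(980 + 64 + 504))*15 = -267/4/1548*15 = -267/4*1/1548*15 = -89/2064*15 = -445/688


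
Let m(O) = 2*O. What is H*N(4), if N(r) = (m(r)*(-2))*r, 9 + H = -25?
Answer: 2176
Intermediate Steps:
H = -34 (H = -9 - 25 = -34)
N(r) = -4*r² (N(r) = ((2*r)*(-2))*r = (-4*r)*r = -4*r²)
H*N(4) = -(-136)*4² = -(-136)*16 = -34*(-64) = 2176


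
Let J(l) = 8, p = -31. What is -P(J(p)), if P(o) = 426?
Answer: -426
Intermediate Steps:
-P(J(p)) = -1*426 = -426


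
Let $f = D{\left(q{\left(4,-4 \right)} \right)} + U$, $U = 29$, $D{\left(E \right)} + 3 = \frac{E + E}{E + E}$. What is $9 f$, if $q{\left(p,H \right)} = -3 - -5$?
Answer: $243$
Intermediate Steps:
$q{\left(p,H \right)} = 2$ ($q{\left(p,H \right)} = -3 + 5 = 2$)
$D{\left(E \right)} = -2$ ($D{\left(E \right)} = -3 + \frac{E + E}{E + E} = -3 + \frac{2 E}{2 E} = -3 + 2 E \frac{1}{2 E} = -3 + 1 = -2$)
$f = 27$ ($f = -2 + 29 = 27$)
$9 f = 9 \cdot 27 = 243$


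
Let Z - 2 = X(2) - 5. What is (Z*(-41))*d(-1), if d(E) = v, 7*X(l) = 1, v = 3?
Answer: 2460/7 ≈ 351.43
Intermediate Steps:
X(l) = ⅐ (X(l) = (⅐)*1 = ⅐)
d(E) = 3
Z = -20/7 (Z = 2 + (⅐ - 5) = 2 - 34/7 = -20/7 ≈ -2.8571)
(Z*(-41))*d(-1) = -20/7*(-41)*3 = (820/7)*3 = 2460/7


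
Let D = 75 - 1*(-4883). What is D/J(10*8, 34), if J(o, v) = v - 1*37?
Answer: -4958/3 ≈ -1652.7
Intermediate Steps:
J(o, v) = -37 + v (J(o, v) = v - 37 = -37 + v)
D = 4958 (D = 75 + 4883 = 4958)
D/J(10*8, 34) = 4958/(-37 + 34) = 4958/(-3) = 4958*(-1/3) = -4958/3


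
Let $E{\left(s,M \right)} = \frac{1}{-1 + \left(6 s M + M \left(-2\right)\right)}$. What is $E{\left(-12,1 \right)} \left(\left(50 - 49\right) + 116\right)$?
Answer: $- \frac{39}{25} \approx -1.56$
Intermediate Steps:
$E{\left(s,M \right)} = \frac{1}{-1 - 2 M + 6 M s}$ ($E{\left(s,M \right)} = \frac{1}{-1 + \left(6 M s - 2 M\right)} = \frac{1}{-1 + \left(- 2 M + 6 M s\right)} = \frac{1}{-1 - 2 M + 6 M s}$)
$E{\left(-12,1 \right)} \left(\left(50 - 49\right) + 116\right) = \frac{\left(50 - 49\right) + 116}{-1 - 2 + 6 \cdot 1 \left(-12\right)} = \frac{\left(50 - 49\right) + 116}{-1 - 2 - 72} = \frac{1 + 116}{-75} = \left(- \frac{1}{75}\right) 117 = - \frac{39}{25}$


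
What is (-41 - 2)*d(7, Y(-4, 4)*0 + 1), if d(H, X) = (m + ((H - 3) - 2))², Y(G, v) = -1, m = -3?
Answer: -43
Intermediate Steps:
d(H, X) = (-8 + H)² (d(H, X) = (-3 + ((H - 3) - 2))² = (-3 + ((-3 + H) - 2))² = (-3 + (-5 + H))² = (-8 + H)²)
(-41 - 2)*d(7, Y(-4, 4)*0 + 1) = (-41 - 2)*(-8 + 7)² = -43*(-1)² = -43*1 = -43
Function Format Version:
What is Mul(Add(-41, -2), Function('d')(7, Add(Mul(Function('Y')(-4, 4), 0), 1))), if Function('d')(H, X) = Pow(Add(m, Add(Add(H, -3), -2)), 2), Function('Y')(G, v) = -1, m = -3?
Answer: -43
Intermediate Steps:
Function('d')(H, X) = Pow(Add(-8, H), 2) (Function('d')(H, X) = Pow(Add(-3, Add(Add(H, -3), -2)), 2) = Pow(Add(-3, Add(Add(-3, H), -2)), 2) = Pow(Add(-3, Add(-5, H)), 2) = Pow(Add(-8, H), 2))
Mul(Add(-41, -2), Function('d')(7, Add(Mul(Function('Y')(-4, 4), 0), 1))) = Mul(Add(-41, -2), Pow(Add(-8, 7), 2)) = Mul(-43, Pow(-1, 2)) = Mul(-43, 1) = -43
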